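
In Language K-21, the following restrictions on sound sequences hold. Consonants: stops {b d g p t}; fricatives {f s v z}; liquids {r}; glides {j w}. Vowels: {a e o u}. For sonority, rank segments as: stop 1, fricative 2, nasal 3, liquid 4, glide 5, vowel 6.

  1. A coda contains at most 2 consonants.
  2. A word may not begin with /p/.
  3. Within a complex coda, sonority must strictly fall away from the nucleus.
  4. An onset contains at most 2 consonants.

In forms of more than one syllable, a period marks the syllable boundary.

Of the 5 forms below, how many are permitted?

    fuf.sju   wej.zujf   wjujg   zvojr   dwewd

5

fuf.sju — σ1 onset /f/, coda /f/ ok; σ2 onset /sj/ (2C), coda /∅/ ok → permitted
wej.zujf — σ1 onset /w/, coda /j/ ok; σ2 onset /z/, coda /jf/ (5→2 falls) ok → permitted
wjujg — σ1 onset /wj/ (2C), coda /jg/ (5→1 falls) ok → permitted
zvojr — σ1 onset /zv/ (2C), coda /jr/ (5→4 falls) ok → permitted
dwewd — σ1 onset /dw/ (2C), coda /wd/ (5→1 falls) ok → permitted
Permitted: fuf.sju, wej.zujf, wjujg, zvojr, dwewd → 5.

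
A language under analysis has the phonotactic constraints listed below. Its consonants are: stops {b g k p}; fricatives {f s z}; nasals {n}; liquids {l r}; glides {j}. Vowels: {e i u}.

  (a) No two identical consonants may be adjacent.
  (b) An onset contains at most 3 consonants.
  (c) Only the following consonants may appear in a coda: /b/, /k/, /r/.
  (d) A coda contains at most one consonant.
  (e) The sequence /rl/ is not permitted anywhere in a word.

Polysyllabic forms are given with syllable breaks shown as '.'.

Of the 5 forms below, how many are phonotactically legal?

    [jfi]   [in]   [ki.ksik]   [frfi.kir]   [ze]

[jfi] — σ1 onset /jf/ (2C), coda /∅/ ok → phonotactically legal
[in] — violates constraint (c): syllable 1 coda contains /n/, which is not a licensed coda consonant → phonotactically illegal
[ki.ksik] — σ1 onset /k/, coda /∅/ ok; σ2 onset /ks/ (2C), coda /k/ ok → phonotactically legal
[frfi.kir] — σ1 onset /frf/ (3C), coda /∅/ ok; σ2 onset /k/, coda /r/ ok → phonotactically legal
[ze] — σ1 onset /z/, coda /∅/ ok → phonotactically legal
Phonotactically legal: [jfi], [ki.ksik], [frfi.kir], [ze] → 4.

4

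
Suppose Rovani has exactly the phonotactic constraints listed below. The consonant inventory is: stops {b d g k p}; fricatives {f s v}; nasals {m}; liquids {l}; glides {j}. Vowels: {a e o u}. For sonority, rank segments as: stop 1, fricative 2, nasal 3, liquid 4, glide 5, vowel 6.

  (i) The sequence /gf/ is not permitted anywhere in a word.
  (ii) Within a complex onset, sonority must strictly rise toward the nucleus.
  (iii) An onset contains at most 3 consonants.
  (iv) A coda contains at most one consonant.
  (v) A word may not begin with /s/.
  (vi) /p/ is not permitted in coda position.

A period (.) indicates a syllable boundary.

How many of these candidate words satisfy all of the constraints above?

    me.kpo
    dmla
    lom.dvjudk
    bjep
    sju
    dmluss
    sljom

me.kpo — violates constraint (ii): syllable 2 onset /kp/: /k/ (stop, 1) → /p/ (stop, 1) does not rise → ill-formed
dmla — σ1 onset /dml/ (1→3→4 rises), coda /∅/ ok → well-formed
lom.dvjudk — violates constraint (iv): syllable 2 coda /dk/ has 2 consonants (> 1) → ill-formed
bjep — violates constraint (vi): syllable 1 coda contains /p/ → ill-formed
sju — violates constraint (v): word begins with /s/ → ill-formed
dmluss — violates constraint (iv): syllable 1 coda /ss/ has 2 consonants (> 1) → ill-formed
sljom — violates constraint (v): word begins with /s/ → ill-formed
Well-formed: dmla → 1.

1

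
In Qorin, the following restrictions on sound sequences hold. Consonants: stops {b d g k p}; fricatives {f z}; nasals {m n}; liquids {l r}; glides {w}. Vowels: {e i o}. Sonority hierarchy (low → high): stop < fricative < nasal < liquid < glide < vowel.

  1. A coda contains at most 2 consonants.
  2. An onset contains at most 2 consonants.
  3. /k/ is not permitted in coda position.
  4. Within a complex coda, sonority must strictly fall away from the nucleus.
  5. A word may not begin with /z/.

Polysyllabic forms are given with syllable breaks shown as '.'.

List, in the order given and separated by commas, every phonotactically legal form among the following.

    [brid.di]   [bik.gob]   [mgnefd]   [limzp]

[brid.di] — σ1 onset /br/ (2C), coda /d/ ok; σ2 onset /d/, coda /∅/ ok → phonotactically legal
[bik.gob] — violates constraint 3: syllable 1 coda contains /k/ → phonotactically illegal
[mgnefd] — violates constraint 2: syllable 1 onset /mgn/ has 3 consonants (> 2) → phonotactically illegal
[limzp] — violates constraint 1: syllable 1 coda /mzp/ has 3 consonants (> 2) → phonotactically illegal

[brid.di]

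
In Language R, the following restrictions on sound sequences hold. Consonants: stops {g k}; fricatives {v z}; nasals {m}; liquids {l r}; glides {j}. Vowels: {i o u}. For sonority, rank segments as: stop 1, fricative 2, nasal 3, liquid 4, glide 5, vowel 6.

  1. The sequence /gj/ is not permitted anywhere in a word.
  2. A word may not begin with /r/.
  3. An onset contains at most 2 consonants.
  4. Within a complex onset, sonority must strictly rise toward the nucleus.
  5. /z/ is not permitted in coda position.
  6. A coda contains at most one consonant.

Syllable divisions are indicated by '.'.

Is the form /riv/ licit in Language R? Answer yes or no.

no

/riv/ — violates constraint 2: word begins with /r/ → illicit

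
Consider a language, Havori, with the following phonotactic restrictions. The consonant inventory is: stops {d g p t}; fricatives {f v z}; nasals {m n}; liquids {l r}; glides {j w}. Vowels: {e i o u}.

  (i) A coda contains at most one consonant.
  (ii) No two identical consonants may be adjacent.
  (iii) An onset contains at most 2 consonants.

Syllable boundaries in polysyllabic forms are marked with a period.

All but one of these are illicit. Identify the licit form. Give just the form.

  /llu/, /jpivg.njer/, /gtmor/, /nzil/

/llu/ — violates constraint (ii): adjacent identical consonants /ll/ → illicit
/jpivg.njer/ — violates constraint (i): syllable 1 coda /vg/ has 2 consonants (> 1) → illicit
/gtmor/ — violates constraint (iii): syllable 1 onset /gtm/ has 3 consonants (> 2) → illicit
/nzil/ — σ1 onset /nz/ (2C), coda /l/ ok → licit

/nzil/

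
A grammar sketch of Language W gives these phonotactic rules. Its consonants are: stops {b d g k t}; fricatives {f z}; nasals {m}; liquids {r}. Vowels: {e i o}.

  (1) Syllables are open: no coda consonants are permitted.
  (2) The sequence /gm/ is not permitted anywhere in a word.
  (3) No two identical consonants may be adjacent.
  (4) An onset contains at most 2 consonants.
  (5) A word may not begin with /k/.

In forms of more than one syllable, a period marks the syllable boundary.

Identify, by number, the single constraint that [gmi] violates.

2

[gmi]: contains banned sequence /gm/.
This is a violation of constraint 2: "The sequence /gm/ is not permitted anywhere in a word."
The remaining constraints (1, 3, 4, 5) are satisfied.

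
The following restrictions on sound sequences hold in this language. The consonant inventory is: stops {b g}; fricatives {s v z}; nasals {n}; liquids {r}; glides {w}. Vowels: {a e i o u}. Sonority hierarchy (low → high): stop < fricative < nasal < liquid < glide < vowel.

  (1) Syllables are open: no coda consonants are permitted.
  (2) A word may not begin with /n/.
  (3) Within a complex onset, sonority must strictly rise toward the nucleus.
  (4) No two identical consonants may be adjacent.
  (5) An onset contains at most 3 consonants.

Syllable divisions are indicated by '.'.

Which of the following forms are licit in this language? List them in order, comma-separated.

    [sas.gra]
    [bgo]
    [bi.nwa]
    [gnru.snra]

[bi.nwa], [gnru.snra]

[sas.gra] — violates constraint 1: syllable 1 coda /s/ has 1 consonant (> 0) → illicit
[bgo] — violates constraint 3: syllable 1 onset /bg/: /b/ (stop, 1) → /g/ (stop, 1) does not rise → illicit
[bi.nwa] — σ1 onset /b/, coda /∅/ ok; σ2 onset /nw/ (3→5 rises), coda /∅/ ok → licit
[gnru.snra] — σ1 onset /gnr/ (1→3→4 rises), coda /∅/ ok; σ2 onset /snr/ (2→3→4 rises), coda /∅/ ok → licit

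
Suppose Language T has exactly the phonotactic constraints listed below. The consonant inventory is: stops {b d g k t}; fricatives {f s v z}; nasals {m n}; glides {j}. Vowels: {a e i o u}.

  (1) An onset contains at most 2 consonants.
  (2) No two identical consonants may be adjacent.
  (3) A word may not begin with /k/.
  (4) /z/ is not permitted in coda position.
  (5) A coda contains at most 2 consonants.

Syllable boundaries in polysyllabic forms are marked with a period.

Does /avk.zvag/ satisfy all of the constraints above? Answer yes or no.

yes

/avk.zvag/ — σ1 onset /∅/, coda /vk/ (2C) ok; σ2 onset /zv/ (2C), coda /g/ ok → permitted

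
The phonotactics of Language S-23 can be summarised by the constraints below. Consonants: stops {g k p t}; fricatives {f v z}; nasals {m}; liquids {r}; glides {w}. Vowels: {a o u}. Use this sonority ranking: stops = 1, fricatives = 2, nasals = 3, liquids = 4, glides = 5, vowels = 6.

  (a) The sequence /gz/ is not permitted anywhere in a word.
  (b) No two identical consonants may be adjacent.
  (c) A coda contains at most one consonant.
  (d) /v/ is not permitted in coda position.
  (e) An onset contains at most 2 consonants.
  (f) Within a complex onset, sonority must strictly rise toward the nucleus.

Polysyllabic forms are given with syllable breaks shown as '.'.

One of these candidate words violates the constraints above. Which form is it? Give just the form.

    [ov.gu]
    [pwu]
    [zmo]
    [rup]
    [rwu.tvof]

[ov.gu] — violates constraint (d): syllable 1 coda contains /v/ → not permitted
[pwu] — σ1 onset /pw/ (1→5 rises), coda /∅/ ok → permitted
[zmo] — σ1 onset /zm/ (2→3 rises), coda /∅/ ok → permitted
[rup] — σ1 onset /r/, coda /p/ ok → permitted
[rwu.tvof] — σ1 onset /rw/ (4→5 rises), coda /∅/ ok; σ2 onset /tv/ (1→2 rises), coda /f/ ok → permitted

[ov.gu]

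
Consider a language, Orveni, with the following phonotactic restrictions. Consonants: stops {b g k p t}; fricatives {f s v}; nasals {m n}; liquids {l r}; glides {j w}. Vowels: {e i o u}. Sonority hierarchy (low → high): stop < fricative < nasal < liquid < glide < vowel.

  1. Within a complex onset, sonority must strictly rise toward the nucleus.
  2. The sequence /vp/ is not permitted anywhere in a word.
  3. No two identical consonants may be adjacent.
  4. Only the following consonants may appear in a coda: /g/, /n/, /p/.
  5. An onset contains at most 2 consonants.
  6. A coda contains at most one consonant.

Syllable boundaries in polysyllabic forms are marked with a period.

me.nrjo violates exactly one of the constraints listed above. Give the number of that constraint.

5

me.nrjo: syllable 2 onset /nrj/ has 3 consonants (> 2).
This is a violation of constraint 5: "An onset contains at most 2 consonants."
The remaining constraints (1, 2, 3, 4, 6) are satisfied.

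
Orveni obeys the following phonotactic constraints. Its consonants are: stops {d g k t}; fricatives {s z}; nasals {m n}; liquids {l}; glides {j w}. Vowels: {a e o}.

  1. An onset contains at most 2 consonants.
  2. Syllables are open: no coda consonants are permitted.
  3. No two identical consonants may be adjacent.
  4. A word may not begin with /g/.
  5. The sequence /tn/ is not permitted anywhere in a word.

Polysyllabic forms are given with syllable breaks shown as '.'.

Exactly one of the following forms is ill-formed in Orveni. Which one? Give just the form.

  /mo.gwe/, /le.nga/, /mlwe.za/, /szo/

/mlwe.za/

/mo.gwe/ — σ1 onset /m/, coda /∅/ ok; σ2 onset /gw/ (2C), coda /∅/ ok → well-formed
/le.nga/ — σ1 onset /l/, coda /∅/ ok; σ2 onset /ng/ (2C), coda /∅/ ok → well-formed
/mlwe.za/ — violates constraint 1: syllable 1 onset /mlw/ has 3 consonants (> 2) → ill-formed
/szo/ — σ1 onset /sz/ (2C), coda /∅/ ok → well-formed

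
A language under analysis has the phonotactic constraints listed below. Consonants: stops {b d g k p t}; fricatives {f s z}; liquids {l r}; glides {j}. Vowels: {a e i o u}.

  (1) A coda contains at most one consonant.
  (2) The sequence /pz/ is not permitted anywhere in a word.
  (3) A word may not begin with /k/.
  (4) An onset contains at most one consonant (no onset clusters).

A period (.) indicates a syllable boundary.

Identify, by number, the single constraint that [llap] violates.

[llap]: syllable 1 onset /ll/ has 2 consonants (> 1).
This is a violation of constraint 4: "An onset contains at most one consonant (no onset clusters)."
The remaining constraints (1, 2, 3) are satisfied.

4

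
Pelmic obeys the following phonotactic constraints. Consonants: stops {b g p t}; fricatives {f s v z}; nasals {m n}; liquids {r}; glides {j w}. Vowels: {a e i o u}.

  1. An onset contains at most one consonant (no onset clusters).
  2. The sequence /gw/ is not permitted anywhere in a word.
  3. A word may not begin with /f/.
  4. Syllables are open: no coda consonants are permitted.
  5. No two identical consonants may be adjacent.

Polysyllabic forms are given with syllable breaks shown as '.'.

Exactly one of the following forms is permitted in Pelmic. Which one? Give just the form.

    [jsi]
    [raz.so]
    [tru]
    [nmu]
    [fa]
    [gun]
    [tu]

[tu]

[jsi] — violates constraint 1: syllable 1 onset /js/ has 2 consonants (> 1) → not permitted
[raz.so] — violates constraint 4: syllable 1 coda /z/ has 1 consonant (> 0) → not permitted
[tru] — violates constraint 1: syllable 1 onset /tr/ has 2 consonants (> 1) → not permitted
[nmu] — violates constraint 1: syllable 1 onset /nm/ has 2 consonants (> 1) → not permitted
[fa] — violates constraint 3: word begins with /f/ → not permitted
[gun] — violates constraint 4: syllable 1 coda /n/ has 1 consonant (> 0) → not permitted
[tu] — σ1 onset /t/, coda /∅/ ok → permitted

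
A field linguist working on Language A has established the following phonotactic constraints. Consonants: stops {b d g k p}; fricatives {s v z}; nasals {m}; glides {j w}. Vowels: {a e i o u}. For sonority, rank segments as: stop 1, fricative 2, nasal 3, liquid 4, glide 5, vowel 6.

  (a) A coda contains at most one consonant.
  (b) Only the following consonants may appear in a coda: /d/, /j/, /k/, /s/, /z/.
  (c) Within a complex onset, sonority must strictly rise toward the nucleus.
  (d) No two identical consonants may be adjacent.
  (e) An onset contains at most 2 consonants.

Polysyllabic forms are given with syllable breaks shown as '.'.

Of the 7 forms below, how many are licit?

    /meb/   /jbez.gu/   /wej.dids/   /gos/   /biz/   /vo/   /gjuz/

/meb/ — violates constraint (b): syllable 1 coda contains /b/, which is not a licensed coda consonant → illicit
/jbez.gu/ — violates constraint (c): syllable 1 onset /jb/: /j/ (glide, 5) → /b/ (stop, 1) does not rise → illicit
/wej.dids/ — violates constraint (a): syllable 2 coda /ds/ has 2 consonants (> 1) → illicit
/gos/ — σ1 onset /g/, coda /s/ ok → licit
/biz/ — σ1 onset /b/, coda /z/ ok → licit
/vo/ — σ1 onset /v/, coda /∅/ ok → licit
/gjuz/ — σ1 onset /gj/ (1→5 rises), coda /z/ ok → licit
Licit: /gos/, /biz/, /vo/, /gjuz/ → 4.

4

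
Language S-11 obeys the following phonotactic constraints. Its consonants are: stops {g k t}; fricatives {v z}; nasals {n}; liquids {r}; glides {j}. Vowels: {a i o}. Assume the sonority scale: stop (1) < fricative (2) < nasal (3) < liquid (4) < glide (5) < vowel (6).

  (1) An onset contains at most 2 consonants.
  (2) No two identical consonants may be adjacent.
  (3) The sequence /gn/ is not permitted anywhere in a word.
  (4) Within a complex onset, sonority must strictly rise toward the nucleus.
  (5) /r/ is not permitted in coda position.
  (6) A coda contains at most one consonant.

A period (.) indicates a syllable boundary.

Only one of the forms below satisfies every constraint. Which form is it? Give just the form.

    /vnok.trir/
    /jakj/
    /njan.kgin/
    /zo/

/zo/

/vnok.trir/ — violates constraint 5: syllable 2 coda contains /r/ → ill-formed
/jakj/ — violates constraint 6: syllable 1 coda /kj/ has 2 consonants (> 1) → ill-formed
/njan.kgin/ — violates constraint 4: syllable 2 onset /kg/: /k/ (stop, 1) → /g/ (stop, 1) does not rise → ill-formed
/zo/ — σ1 onset /z/, coda /∅/ ok → well-formed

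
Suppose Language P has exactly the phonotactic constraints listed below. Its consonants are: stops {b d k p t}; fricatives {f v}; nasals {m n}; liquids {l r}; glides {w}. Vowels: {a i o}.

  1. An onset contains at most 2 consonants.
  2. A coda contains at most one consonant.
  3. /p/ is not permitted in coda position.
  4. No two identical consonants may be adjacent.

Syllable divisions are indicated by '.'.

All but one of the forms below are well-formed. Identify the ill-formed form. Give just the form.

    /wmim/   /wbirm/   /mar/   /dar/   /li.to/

/wbirm/

/wmim/ — σ1 onset /wm/ (2C), coda /m/ ok → well-formed
/wbirm/ — violates constraint 2: syllable 1 coda /rm/ has 2 consonants (> 1) → ill-formed
/mar/ — σ1 onset /m/, coda /r/ ok → well-formed
/dar/ — σ1 onset /d/, coda /r/ ok → well-formed
/li.to/ — σ1 onset /l/, coda /∅/ ok; σ2 onset /t/, coda /∅/ ok → well-formed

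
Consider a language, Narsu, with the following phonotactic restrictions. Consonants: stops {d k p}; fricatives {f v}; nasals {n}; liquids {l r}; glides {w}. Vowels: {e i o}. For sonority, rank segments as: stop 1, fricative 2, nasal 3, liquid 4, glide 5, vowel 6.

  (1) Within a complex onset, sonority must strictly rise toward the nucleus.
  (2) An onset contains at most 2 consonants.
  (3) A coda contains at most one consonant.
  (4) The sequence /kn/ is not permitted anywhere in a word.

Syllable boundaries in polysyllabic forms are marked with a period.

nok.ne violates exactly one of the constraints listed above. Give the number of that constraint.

nok.ne: contains banned sequence /kn/.
This is a violation of constraint 4: "The sequence /kn/ is not permitted anywhere in a word."
The remaining constraints (1, 2, 3) are satisfied.

4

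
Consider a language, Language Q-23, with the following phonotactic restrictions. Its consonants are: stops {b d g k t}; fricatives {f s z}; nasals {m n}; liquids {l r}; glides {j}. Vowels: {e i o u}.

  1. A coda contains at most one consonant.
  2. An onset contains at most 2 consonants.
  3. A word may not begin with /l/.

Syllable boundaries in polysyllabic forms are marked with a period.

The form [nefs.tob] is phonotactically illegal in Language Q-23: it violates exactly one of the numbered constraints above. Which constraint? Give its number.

1

[nefs.tob]: syllable 1 coda /fs/ has 2 consonants (> 1).
This is a violation of constraint 1: "A coda contains at most one consonant."
The remaining constraints (2, 3) are satisfied.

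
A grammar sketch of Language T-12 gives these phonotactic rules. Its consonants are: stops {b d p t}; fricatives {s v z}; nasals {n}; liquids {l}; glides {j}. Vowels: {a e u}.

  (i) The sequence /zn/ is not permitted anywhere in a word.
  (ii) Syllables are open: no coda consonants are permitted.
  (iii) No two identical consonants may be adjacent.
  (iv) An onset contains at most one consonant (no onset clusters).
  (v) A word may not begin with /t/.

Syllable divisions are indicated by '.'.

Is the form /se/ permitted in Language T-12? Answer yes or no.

yes

/se/ — σ1 onset /s/, coda /∅/ ok → permitted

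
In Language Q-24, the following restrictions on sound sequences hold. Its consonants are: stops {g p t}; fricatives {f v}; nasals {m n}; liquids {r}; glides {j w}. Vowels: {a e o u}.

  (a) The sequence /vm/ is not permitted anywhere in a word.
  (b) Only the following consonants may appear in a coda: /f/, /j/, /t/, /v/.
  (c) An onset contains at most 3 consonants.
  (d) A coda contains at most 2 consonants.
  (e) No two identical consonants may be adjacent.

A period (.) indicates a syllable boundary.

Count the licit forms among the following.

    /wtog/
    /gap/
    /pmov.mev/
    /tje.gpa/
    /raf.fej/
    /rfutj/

/wtog/ — violates constraint (b): syllable 1 coda contains /g/, which is not a licensed coda consonant → illicit
/gap/ — violates constraint (b): syllable 1 coda contains /p/, which is not a licensed coda consonant → illicit
/pmov.mev/ — violates constraint (a): contains banned sequence /vm/ → illicit
/tje.gpa/ — σ1 onset /tj/ (2C), coda /∅/ ok; σ2 onset /gp/ (2C), coda /∅/ ok → licit
/raf.fej/ — violates constraint (e): adjacent identical consonants /ff/ → illicit
/rfutj/ — σ1 onset /rf/ (2C), coda /tj/ (2C) ok → licit
Licit: /tje.gpa/, /rfutj/ → 2.

2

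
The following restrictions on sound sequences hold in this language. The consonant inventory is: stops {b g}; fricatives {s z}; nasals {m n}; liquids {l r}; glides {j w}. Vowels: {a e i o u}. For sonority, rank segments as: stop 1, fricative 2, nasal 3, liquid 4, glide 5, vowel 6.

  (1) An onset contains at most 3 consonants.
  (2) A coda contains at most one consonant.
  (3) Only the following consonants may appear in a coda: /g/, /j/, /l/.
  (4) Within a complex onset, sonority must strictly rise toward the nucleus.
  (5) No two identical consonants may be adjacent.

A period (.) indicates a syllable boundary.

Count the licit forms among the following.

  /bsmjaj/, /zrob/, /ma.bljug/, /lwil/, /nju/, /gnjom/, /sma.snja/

/bsmjaj/ — violates constraint 1: syllable 1 onset /bsmj/ has 4 consonants (> 3) → illicit
/zrob/ — violates constraint 3: syllable 1 coda contains /b/, which is not a licensed coda consonant → illicit
/ma.bljug/ — σ1 onset /m/, coda /∅/ ok; σ2 onset /blj/ (1→4→5 rises), coda /g/ ok → licit
/lwil/ — σ1 onset /lw/ (4→5 rises), coda /l/ ok → licit
/nju/ — σ1 onset /nj/ (3→5 rises), coda /∅/ ok → licit
/gnjom/ — violates constraint 3: syllable 1 coda contains /m/, which is not a licensed coda consonant → illicit
/sma.snja/ — σ1 onset /sm/ (2→3 rises), coda /∅/ ok; σ2 onset /snj/ (2→3→5 rises), coda /∅/ ok → licit
Licit: /ma.bljug/, /lwil/, /nju/, /sma.snja/ → 4.

4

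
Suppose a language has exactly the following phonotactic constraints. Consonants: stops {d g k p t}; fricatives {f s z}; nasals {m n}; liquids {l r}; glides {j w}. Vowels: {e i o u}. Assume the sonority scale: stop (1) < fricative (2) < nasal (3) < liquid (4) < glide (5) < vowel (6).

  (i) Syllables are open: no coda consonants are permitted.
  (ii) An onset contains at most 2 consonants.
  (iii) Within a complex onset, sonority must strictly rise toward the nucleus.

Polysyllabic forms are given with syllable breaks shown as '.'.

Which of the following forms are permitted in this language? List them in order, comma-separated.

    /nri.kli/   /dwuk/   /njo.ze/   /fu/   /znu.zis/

/nri.kli/ — σ1 onset /nr/ (3→4 rises), coda /∅/ ok; σ2 onset /kl/ (1→4 rises), coda /∅/ ok → permitted
/dwuk/ — violates constraint (i): syllable 1 coda /k/ has 1 consonant (> 0) → not permitted
/njo.ze/ — σ1 onset /nj/ (3→5 rises), coda /∅/ ok; σ2 onset /z/, coda /∅/ ok → permitted
/fu/ — σ1 onset /f/, coda /∅/ ok → permitted
/znu.zis/ — violates constraint (i): syllable 2 coda /s/ has 1 consonant (> 0) → not permitted

/nri.kli/, /njo.ze/, /fu/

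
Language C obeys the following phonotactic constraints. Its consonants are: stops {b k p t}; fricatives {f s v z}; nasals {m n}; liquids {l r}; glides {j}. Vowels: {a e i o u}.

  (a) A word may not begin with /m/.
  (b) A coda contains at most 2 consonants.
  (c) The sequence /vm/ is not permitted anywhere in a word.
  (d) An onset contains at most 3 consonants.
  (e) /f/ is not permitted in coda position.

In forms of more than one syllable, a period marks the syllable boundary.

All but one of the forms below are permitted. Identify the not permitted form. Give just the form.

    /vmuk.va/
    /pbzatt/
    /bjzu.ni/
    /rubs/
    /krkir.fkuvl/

/vmuk.va/ — violates constraint (c): contains banned sequence /vm/ → not permitted
/pbzatt/ — σ1 onset /pbz/ (3C), coda /tt/ (2C) ok → permitted
/bjzu.ni/ — σ1 onset /bjz/ (3C), coda /∅/ ok; σ2 onset /n/, coda /∅/ ok → permitted
/rubs/ — σ1 onset /r/, coda /bs/ (2C) ok → permitted
/krkir.fkuvl/ — σ1 onset /krk/ (3C), coda /r/ ok; σ2 onset /fk/ (2C), coda /vl/ (2C) ok → permitted

/vmuk.va/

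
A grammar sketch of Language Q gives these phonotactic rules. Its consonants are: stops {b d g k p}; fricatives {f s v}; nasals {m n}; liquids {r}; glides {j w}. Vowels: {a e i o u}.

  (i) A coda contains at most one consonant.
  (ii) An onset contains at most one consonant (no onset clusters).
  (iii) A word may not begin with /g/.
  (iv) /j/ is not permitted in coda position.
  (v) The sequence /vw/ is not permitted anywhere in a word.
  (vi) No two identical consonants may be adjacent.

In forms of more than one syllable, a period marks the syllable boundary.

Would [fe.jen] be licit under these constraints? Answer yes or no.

[fe.jen] — σ1 onset /f/, coda /∅/ ok; σ2 onset /j/, coda /n/ ok → licit

yes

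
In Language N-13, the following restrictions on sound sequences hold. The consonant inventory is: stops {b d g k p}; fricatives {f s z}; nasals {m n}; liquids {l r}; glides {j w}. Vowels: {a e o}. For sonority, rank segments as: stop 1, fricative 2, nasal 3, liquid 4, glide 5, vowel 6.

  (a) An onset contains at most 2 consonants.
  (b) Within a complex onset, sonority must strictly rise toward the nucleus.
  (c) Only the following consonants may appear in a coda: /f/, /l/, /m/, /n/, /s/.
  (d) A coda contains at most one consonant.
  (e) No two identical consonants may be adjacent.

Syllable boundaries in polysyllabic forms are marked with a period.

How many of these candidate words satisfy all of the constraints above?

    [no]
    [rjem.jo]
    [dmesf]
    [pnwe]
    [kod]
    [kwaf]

3

[no] — σ1 onset /n/, coda /∅/ ok → permitted
[rjem.jo] — σ1 onset /rj/ (4→5 rises), coda /m/ ok; σ2 onset /j/, coda /∅/ ok → permitted
[dmesf] — violates constraint (d): syllable 1 coda /sf/ has 2 consonants (> 1) → not permitted
[pnwe] — violates constraint (a): syllable 1 onset /pnw/ has 3 consonants (> 2) → not permitted
[kod] — violates constraint (c): syllable 1 coda contains /d/, which is not a licensed coda consonant → not permitted
[kwaf] — σ1 onset /kw/ (1→5 rises), coda /f/ ok → permitted
Permitted: [no], [rjem.jo], [kwaf] → 3.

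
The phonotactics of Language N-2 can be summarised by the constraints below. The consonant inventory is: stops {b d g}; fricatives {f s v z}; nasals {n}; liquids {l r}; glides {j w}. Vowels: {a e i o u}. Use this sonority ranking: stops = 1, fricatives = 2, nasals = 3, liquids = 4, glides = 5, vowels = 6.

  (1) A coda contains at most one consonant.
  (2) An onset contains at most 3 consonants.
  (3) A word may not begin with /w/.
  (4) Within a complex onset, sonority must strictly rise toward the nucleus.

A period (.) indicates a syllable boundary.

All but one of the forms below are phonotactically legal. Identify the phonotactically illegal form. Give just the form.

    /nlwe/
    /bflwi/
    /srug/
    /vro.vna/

/nlwe/ — σ1 onset /nlw/ (3→4→5 rises), coda /∅/ ok → phonotactically legal
/bflwi/ — violates constraint 2: syllable 1 onset /bflw/ has 4 consonants (> 3) → phonotactically illegal
/srug/ — σ1 onset /sr/ (2→4 rises), coda /g/ ok → phonotactically legal
/vro.vna/ — σ1 onset /vr/ (2→4 rises), coda /∅/ ok; σ2 onset /vn/ (2→3 rises), coda /∅/ ok → phonotactically legal

/bflwi/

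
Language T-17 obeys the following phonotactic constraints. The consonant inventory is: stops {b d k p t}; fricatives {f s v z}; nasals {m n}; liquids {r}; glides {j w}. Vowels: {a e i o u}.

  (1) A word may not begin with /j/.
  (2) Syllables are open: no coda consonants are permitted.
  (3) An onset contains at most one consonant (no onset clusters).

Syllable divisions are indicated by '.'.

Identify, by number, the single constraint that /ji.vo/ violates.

/ji.vo/: word begins with /j/.
This is a violation of constraint 1: "A word may not begin with /j/."
The remaining constraints (2, 3) are satisfied.

1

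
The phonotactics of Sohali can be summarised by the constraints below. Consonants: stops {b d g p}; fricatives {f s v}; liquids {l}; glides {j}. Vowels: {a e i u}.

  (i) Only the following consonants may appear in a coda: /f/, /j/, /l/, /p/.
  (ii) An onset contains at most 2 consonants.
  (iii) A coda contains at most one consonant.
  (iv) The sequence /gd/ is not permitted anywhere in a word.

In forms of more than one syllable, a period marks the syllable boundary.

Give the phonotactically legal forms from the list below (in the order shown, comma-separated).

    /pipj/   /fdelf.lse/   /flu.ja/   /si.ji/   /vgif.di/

/pipj/ — violates constraint (iii): syllable 1 coda /pj/ has 2 consonants (> 1) → phonotactically illegal
/fdelf.lse/ — violates constraint (iii): syllable 1 coda /lf/ has 2 consonants (> 1) → phonotactically illegal
/flu.ja/ — σ1 onset /fl/ (2C), coda /∅/ ok; σ2 onset /j/, coda /∅/ ok → phonotactically legal
/si.ji/ — σ1 onset /s/, coda /∅/ ok; σ2 onset /j/, coda /∅/ ok → phonotactically legal
/vgif.di/ — σ1 onset /vg/ (2C), coda /f/ ok; σ2 onset /d/, coda /∅/ ok → phonotactically legal

/flu.ja/, /si.ji/, /vgif.di/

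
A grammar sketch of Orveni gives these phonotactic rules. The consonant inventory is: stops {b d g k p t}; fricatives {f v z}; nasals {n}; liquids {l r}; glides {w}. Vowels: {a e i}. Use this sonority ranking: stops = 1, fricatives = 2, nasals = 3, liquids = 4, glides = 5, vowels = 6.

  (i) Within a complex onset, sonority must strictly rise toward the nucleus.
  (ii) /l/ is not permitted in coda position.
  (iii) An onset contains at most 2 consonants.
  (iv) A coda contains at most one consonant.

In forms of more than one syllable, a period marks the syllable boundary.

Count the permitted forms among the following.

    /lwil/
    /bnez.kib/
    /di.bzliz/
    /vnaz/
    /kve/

3

/lwil/ — violates constraint (ii): syllable 1 coda contains /l/ → not permitted
/bnez.kib/ — σ1 onset /bn/ (1→3 rises), coda /z/ ok; σ2 onset /k/, coda /b/ ok → permitted
/di.bzliz/ — violates constraint (iii): syllable 2 onset /bzl/ has 3 consonants (> 2) → not permitted
/vnaz/ — σ1 onset /vn/ (2→3 rises), coda /z/ ok → permitted
/kve/ — σ1 onset /kv/ (1→2 rises), coda /∅/ ok → permitted
Permitted: /bnez.kib/, /vnaz/, /kve/ → 3.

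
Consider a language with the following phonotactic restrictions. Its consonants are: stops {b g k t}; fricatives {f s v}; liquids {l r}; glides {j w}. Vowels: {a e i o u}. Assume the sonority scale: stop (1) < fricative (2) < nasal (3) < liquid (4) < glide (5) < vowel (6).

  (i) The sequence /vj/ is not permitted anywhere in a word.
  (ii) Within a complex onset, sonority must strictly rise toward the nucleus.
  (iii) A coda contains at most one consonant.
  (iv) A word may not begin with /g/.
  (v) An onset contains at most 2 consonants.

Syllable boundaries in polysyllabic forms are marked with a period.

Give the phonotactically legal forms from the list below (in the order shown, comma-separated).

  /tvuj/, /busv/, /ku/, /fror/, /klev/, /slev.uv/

/tvuj/, /ku/, /fror/, /klev/, /slev.uv/

/tvuj/ — σ1 onset /tv/ (1→2 rises), coda /j/ ok → phonotactically legal
/busv/ — violates constraint (iii): syllable 1 coda /sv/ has 2 consonants (> 1) → phonotactically illegal
/ku/ — σ1 onset /k/, coda /∅/ ok → phonotactically legal
/fror/ — σ1 onset /fr/ (2→4 rises), coda /r/ ok → phonotactically legal
/klev/ — σ1 onset /kl/ (1→4 rises), coda /v/ ok → phonotactically legal
/slev.uv/ — σ1 onset /sl/ (2→4 rises), coda /v/ ok; σ2 onset /∅/, coda /v/ ok → phonotactically legal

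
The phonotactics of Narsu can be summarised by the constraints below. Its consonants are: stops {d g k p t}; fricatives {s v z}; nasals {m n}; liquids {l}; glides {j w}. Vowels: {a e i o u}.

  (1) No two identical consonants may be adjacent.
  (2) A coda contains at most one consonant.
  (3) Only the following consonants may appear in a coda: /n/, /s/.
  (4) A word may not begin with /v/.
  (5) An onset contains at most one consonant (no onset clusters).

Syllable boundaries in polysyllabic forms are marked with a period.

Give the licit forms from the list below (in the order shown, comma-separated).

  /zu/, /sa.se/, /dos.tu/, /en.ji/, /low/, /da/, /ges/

/zu/, /sa.se/, /dos.tu/, /en.ji/, /da/, /ges/

/zu/ — σ1 onset /z/, coda /∅/ ok → licit
/sa.se/ — σ1 onset /s/, coda /∅/ ok; σ2 onset /s/, coda /∅/ ok → licit
/dos.tu/ — σ1 onset /d/, coda /s/ ok; σ2 onset /t/, coda /∅/ ok → licit
/en.ji/ — σ1 onset /∅/, coda /n/ ok; σ2 onset /j/, coda /∅/ ok → licit
/low/ — violates constraint 3: syllable 1 coda contains /w/, which is not a licensed coda consonant → illicit
/da/ — σ1 onset /d/, coda /∅/ ok → licit
/ges/ — σ1 onset /g/, coda /s/ ok → licit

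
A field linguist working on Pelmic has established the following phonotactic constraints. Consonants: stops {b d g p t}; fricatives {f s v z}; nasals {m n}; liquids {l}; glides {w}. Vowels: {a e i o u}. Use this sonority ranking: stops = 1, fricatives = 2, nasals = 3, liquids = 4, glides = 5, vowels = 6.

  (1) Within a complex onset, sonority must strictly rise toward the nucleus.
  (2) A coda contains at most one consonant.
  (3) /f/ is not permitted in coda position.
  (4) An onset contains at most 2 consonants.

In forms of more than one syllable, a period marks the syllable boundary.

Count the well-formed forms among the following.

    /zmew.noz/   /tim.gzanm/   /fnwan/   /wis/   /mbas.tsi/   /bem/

/zmew.noz/ — σ1 onset /zm/ (2→3 rises), coda /w/ ok; σ2 onset /n/, coda /z/ ok → well-formed
/tim.gzanm/ — violates constraint 2: syllable 2 coda /nm/ has 2 consonants (> 1) → ill-formed
/fnwan/ — violates constraint 4: syllable 1 onset /fnw/ has 3 consonants (> 2) → ill-formed
/wis/ — σ1 onset /w/, coda /s/ ok → well-formed
/mbas.tsi/ — violates constraint 1: syllable 1 onset /mb/: /m/ (nasal, 3) → /b/ (stop, 1) does not rise → ill-formed
/bem/ — σ1 onset /b/, coda /m/ ok → well-formed
Well-formed: /zmew.noz/, /wis/, /bem/ → 3.

3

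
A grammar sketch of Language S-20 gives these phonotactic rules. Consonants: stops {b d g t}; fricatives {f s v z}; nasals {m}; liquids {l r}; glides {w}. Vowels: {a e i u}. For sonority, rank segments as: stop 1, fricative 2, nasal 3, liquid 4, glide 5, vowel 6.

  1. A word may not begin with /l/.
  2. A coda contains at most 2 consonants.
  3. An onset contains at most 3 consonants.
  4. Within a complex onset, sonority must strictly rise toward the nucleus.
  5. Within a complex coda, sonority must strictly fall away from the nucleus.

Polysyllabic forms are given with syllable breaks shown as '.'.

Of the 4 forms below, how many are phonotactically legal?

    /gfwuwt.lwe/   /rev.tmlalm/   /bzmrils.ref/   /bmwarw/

2

/gfwuwt.lwe/ — σ1 onset /gfw/ (1→2→5 rises), coda /wt/ (5→1 falls) ok; σ2 onset /lw/ (4→5 rises), coda /∅/ ok → phonotactically legal
/rev.tmlalm/ — σ1 onset /r/, coda /v/ ok; σ2 onset /tml/ (1→3→4 rises), coda /lm/ (4→3 falls) ok → phonotactically legal
/bzmrils.ref/ — violates constraint 3: syllable 1 onset /bzmr/ has 4 consonants (> 3) → phonotactically illegal
/bmwarw/ — violates constraint 5: syllable 1 coda /rw/: /r/ (liquid, 4) → /w/ (glide, 5) does not fall → phonotactically illegal
Phonotactically legal: /gfwuwt.lwe/, /rev.tmlalm/ → 2.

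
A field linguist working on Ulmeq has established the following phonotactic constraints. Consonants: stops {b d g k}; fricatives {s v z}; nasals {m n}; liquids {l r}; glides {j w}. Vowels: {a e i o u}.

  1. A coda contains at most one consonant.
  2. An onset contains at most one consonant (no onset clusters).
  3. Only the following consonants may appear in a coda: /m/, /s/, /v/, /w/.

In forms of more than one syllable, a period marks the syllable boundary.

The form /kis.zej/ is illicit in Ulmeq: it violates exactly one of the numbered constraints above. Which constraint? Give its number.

3

/kis.zej/: syllable 2 coda contains /j/, which is not a licensed coda consonant.
This is a violation of constraint 3: "Only the following consonants may appear in a coda: /m/, /s/, /v/, /w/."
The remaining constraints (1, 2) are satisfied.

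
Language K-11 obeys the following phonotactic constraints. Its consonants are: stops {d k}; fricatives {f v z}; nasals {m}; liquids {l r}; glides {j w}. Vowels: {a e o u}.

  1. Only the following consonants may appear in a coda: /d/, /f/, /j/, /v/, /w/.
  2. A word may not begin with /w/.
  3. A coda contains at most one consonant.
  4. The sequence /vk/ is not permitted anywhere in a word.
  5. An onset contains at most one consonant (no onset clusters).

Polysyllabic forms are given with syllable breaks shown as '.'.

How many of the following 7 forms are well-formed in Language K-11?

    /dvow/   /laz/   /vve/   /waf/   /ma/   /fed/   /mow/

/dvow/ — violates constraint 5: syllable 1 onset /dv/ has 2 consonants (> 1) → ill-formed
/laz/ — violates constraint 1: syllable 1 coda contains /z/, which is not a licensed coda consonant → ill-formed
/vve/ — violates constraint 5: syllable 1 onset /vv/ has 2 consonants (> 1) → ill-formed
/waf/ — violates constraint 2: word begins with /w/ → ill-formed
/ma/ — σ1 onset /m/, coda /∅/ ok → well-formed
/fed/ — σ1 onset /f/, coda /d/ ok → well-formed
/mow/ — σ1 onset /m/, coda /w/ ok → well-formed
Well-formed: /ma/, /fed/, /mow/ → 3.

3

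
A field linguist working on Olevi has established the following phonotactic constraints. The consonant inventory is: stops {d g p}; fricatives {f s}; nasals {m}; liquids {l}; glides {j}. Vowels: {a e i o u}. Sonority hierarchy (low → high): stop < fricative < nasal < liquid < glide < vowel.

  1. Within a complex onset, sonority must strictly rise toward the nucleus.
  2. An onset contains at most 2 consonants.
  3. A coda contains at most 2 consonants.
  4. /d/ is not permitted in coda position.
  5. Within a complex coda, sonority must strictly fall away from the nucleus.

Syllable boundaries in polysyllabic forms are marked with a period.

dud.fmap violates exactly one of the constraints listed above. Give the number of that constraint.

4

dud.fmap: syllable 1 coda contains /d/.
This is a violation of constraint 4: "/d/ is not permitted in coda position."
The remaining constraints (1, 2, 3, 5) are satisfied.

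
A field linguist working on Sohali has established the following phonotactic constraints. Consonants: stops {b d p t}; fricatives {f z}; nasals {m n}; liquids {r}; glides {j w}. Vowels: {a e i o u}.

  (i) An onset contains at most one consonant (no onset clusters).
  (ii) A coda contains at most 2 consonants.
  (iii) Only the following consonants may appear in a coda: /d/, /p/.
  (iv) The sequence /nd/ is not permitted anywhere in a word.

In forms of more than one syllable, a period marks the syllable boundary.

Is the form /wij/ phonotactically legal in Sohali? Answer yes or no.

no

/wij/ — violates constraint (iii): syllable 1 coda contains /j/, which is not a licensed coda consonant → phonotactically illegal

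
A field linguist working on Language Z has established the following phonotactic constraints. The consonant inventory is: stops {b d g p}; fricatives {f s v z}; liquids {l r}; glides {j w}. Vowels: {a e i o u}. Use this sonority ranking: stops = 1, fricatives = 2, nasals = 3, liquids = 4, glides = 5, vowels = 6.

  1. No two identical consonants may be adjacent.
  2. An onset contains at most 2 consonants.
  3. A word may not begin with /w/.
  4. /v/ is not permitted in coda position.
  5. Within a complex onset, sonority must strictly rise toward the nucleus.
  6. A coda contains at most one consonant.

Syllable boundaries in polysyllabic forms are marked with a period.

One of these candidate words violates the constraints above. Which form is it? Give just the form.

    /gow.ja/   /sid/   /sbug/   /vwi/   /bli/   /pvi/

/gow.ja/ — σ1 onset /g/, coda /w/ ok; σ2 onset /j/, coda /∅/ ok → phonotactically legal
/sid/ — σ1 onset /s/, coda /d/ ok → phonotactically legal
/sbug/ — violates constraint 5: syllable 1 onset /sb/: /s/ (fricative, 2) → /b/ (stop, 1) does not rise → phonotactically illegal
/vwi/ — σ1 onset /vw/ (2→5 rises), coda /∅/ ok → phonotactically legal
/bli/ — σ1 onset /bl/ (1→4 rises), coda /∅/ ok → phonotactically legal
/pvi/ — σ1 onset /pv/ (1→2 rises), coda /∅/ ok → phonotactically legal

/sbug/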